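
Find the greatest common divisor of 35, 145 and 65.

5

35 = 5 · 7; 145 = 5 · 29; 65 = 5 · 13
gcd takes min exponent of each prime: 5 = 5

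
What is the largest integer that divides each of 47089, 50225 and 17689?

49

47089 = 7² · 31²; 50225 = 5² · 7² · 41; 17689 = 7² · 19²
gcd takes min exponent of each prime: 7² = 49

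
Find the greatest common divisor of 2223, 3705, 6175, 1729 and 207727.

247

gcd(2223, 3705): 3705 = 1·2223 + 1482; 2223 = 1·1482 + 741; 1482 = 2·741 + 0 → 741
gcd(741, 6175): 6175 = 8·741 + 247; 741 = 3·247 + 0 → 247
gcd(247, 1729): 1729 = 7·247 + 0 → 247
gcd(247, 207727): 207727 = 841·247 + 0 → 247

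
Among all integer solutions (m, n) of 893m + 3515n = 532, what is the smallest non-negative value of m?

99

gcd(893, 3515) = 19 (Euclid: 3515 = 3·893 + 836; 893 = 1·836 + 57; 836 = 14·57 + 38; 57 = 1·38 + 19; 38 = 2·19 + 0), and 19 | 532.
Extended Euclid: 893·(63) + 3515·(-16) = 19. Scale by 28: m₀ = 1764.
General solution m = m₀ + 185t; reducing mod 185 gives m = 99 (and n = -25).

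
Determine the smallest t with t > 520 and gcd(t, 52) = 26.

546

gcd(t, 52) = 26 forces 26 | t; write t = 26s. Then gcd(26s, 26·2) = 26·gcd(s, 2), so need gcd(s, 2) = 1.
26s > 520 gives s ≥ 21. The least s ≥ 21 coprime to 2 is 21, so t = 26·21 = 546.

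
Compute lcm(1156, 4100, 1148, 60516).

3060596700

1156 = 2² · 17²; 4100 = 2² · 5² · 41; 1148 = 2² · 7 · 41; 60516 = 2² · 3² · 41²
lcm takes max exponent of each prime: 2² · 3² · 5² · 7 · 17² · 41² = 3060596700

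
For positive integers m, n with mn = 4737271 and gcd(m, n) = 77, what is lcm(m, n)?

61523

gcd·lcm = product, so lcm = 4737271/77 = 61523.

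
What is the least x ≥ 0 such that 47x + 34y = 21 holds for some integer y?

33

Euclid: 47 = 1·34 + 13; 34 = 2·13 + 8; 13 = 1·8 + 5; 8 = 1·5 + 3; 5 = 1·3 + 2; 3 = 1·2 + 1; 2 = 2·1 + 0 → gcd = 1; 21 = 1·21.
Back-substitution yields 47·(-13) + 34·(18) = 1, so one solution is x = -13·21 = -273, y = 18·21 = 378.
Solutions in x differ by 34/1 = 34; the one in [0, 34) is -273 mod 34 = 33.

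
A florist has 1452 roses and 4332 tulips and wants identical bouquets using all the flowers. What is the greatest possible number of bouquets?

12

Euclid: 4332 = 2·1452 + 1428; 1452 = 1·1428 + 24; 1428 = 59·24 + 12; 24 = 2·12 + 0. Last nonzero remainder: 12.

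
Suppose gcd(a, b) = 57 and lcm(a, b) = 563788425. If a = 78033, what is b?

411825

a·b = gcd·lcm = 57·563788425 = 32135940225, so b = 32135940225/78033 = 411825.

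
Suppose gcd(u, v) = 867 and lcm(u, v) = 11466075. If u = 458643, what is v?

Using uv = gcd(u,v)·lcm(u,v) = 867·11466075 = 9941087025, we get v = 9941087025/458643 = 21675.

21675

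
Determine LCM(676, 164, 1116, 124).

7732764

676 = 2² · 13²; 164 = 2² · 41; 1116 = 2² · 3² · 31; 124 = 2² · 31
lcm takes max exponent of each prime: 2² · 3² · 13² · 31 · 41 = 7732764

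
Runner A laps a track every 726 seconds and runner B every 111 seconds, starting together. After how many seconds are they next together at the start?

26862

gcd first: 726 = 6·111 + 60; 111 = 1·60 + 51; 60 = 1·51 + 9; 51 = 5·9 + 6; 9 = 1·6 + 3; 6 = 2·3 + 0 → gcd = 3
lcm = 726·111/gcd = 80586/3 = 26862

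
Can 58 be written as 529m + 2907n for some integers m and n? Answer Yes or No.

By Bézout, 529m + 2907n = 58 has integer solutions iff gcd(529, 2907) | 58.
Euclid: 2907 = 5·529 + 262; 529 = 2·262 + 5; 262 = 52·5 + 2; 5 = 2·2 + 1; 2 = 2·1 + 0. gcd = 1; 58 mod 1 = 0. Yes.

Yes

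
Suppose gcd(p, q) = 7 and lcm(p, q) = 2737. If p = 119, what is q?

161

p·q = gcd·lcm = 7·2737 = 19159, so q = 19159/119 = 161.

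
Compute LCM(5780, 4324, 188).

6248180

lcm(5780, 4324) = 5780·4324/gcd = 24992720/4 = 6248180
lcm(6248180, 188) = 6248180·188/gcd = 1174657840/188 = 6248180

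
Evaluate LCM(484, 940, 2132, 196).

2970547580

484 = 2² · 11²; 940 = 2² · 5 · 47; 2132 = 2² · 13 · 41; 196 = 2² · 7²
lcm takes max exponent of each prime: 2² · 5 · 7² · 11² · 13 · 41 · 47 = 2970547580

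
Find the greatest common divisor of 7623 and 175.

Euclid: 7623 = 43·175 + 98; 175 = 1·98 + 77; 98 = 1·77 + 21; 77 = 3·21 + 14; 21 = 1·14 + 7; 14 = 2·7 + 0. Last nonzero remainder: 7.

7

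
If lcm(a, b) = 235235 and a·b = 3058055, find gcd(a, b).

13

gcd·lcm = product, so gcd = 3058055/235235 = 13.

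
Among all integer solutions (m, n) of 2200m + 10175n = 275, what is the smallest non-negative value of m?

gcd(2200, 10175) = 275 (Euclid: 10175 = 4·2200 + 1375; 2200 = 1·1375 + 825; 1375 = 1·825 + 550; 825 = 1·550 + 275; 550 = 2·275 + 0), and 275 | 275.
Extended Euclid: 2200·(14) + 10175·(-3) = 275. Scale by 1: m₀ = 14.
General solution m = m₀ + 37t; reducing mod 37 gives m = 14 (and n = -3).

14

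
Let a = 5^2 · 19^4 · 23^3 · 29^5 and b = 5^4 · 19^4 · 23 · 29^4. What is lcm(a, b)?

max exponent per prime: 5^4 · 19^4 · 23^3 · 29^5 = 20326748732439026875

20326748732439026875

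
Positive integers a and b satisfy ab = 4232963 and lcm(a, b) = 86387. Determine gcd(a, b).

49

gcd·lcm = product, so gcd = 4232963/86387 = 49.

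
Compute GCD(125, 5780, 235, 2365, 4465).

125 = 5³; 5780 = 2² · 5 · 17²; 235 = 5 · 47; 2365 = 5 · 11 · 43; 4465 = 5 · 19 · 47
gcd takes min exponent of each prime: 5 = 5

5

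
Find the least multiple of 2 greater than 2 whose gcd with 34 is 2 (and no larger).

gcd(x, 34) = 2 forces 2 | x; write x = 2s. Then gcd(2s, 2·17) = 2·gcd(s, 17), so need gcd(s, 17) = 1.
2s > 2 gives s ≥ 2. The least s ≥ 2 coprime to 17 is 2, so x = 2·2 = 4.

4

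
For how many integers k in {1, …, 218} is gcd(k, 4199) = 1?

179

Prime factors of 4199: 13, 17, 19. Count integers ≤ 218 divisible by none of them.
By inclusion–exclusion: 218 − ⌊218/13⌋ − ⌊218/17⌋ − ⌊218/19⌋ + ⌊218/221⌋ + ⌊218/247⌋ + ⌊218/323⌋ − ⌊218/4199⌋ = 179.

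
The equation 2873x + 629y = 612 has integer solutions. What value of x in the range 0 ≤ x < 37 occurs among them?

7

Euclid: 2873 = 4·629 + 357; 629 = 1·357 + 272; 357 = 1·272 + 85; 272 = 3·85 + 17; 85 = 5·17 + 0 → gcd = 17; 612 = 17·36.
Back-substitution yields 2873·(-7) + 629·(32) = 17, so one solution is x = -7·36 = -252, y = 32·36 = 1152.
Solutions in x differ by 629/17 = 37; the one in [0, 37) is -252 mod 37 = 7.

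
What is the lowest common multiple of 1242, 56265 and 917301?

58863205170

1242 = 2 · 3³ · 23; 56265 = 3 · 5 · 11² · 31; 917301 = 3 · 7 · 11² · 19²
lcm takes max exponent of each prime: 2 · 3³ · 5 · 7 · 11² · 19² · 23 · 31 = 58863205170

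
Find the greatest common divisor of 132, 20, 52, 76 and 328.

4

gcd(132, 20): 132 = 6·20 + 12; 20 = 1·12 + 8; 12 = 1·8 + 4; 8 = 2·4 + 0 → 4
gcd(4, 52): 52 = 13·4 + 0 → 4
gcd(4, 76): 76 = 19·4 + 0 → 4
gcd(4, 328): 328 = 82·4 + 0 → 4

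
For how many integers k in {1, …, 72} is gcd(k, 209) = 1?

63

Prime factors of 209: 11, 19. Count integers ≤ 72 divisible by none of them.
By inclusion–exclusion: 72 − ⌊72/11⌋ − ⌊72/19⌋ + ⌊72/209⌋ = 63.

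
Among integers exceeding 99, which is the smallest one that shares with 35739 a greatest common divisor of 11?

110

Multiples of 11 above 99: 11·10, 11·11, … . Need the cofactor coprime to 35739/11 = 3249.
Checking s = 10, 11, … the first with gcd(s, 3249) = 1 is s = 10, giving 110.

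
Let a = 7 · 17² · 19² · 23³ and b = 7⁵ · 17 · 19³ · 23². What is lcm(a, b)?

405352031341019

max exponent per prime: 7⁵ · 17² · 19³ · 23³ = 405352031341019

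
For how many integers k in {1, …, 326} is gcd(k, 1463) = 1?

Prime factors of 1463: 7, 11, 19. Count integers ≤ 326 divisible by none of them.
By inclusion–exclusion: 326 − ⌊326/7⌋ − ⌊326/11⌋ − ⌊326/19⌋ + ⌊326/77⌋ + ⌊326/133⌋ + ⌊326/209⌋ − ⌊326/1463⌋ = 241.

241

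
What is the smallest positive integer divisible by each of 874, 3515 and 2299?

874 = 2 · 19 · 23; 3515 = 5 · 19 · 37; 2299 = 11² · 19
lcm takes max exponent of each prime: 2 · 5 · 11² · 19 · 23 · 37 = 19564490

19564490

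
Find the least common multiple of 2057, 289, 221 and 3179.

2057 = 11² · 17; 289 = 17²; 221 = 13 · 17; 3179 = 11 · 17²
lcm takes max exponent of each prime: 11² · 13 · 17² = 454597

454597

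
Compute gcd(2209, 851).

2209 = 47²
851 = 23 · 37
Common: 1 = 1

1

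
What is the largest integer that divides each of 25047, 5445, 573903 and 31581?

1089

gcd(25047, 5445): 25047 = 4·5445 + 3267; 5445 = 1·3267 + 2178; 3267 = 1·2178 + 1089; 2178 = 2·1089 + 0 → 1089
gcd(1089, 573903): 573903 = 527·1089 + 0 → 1089
gcd(1089, 31581): 31581 = 29·1089 + 0 → 1089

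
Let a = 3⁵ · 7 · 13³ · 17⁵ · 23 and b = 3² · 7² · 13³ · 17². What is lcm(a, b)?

854289076955769

max exponent per prime: 3⁵ · 7² · 13³ · 17⁵ · 23 = 854289076955769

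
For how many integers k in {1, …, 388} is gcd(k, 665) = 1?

Prime factors of 665: 5, 7, 19. Count integers ≤ 388 divisible by none of them.
By inclusion–exclusion: 388 − ⌊388/5⌋ − ⌊388/7⌋ − ⌊388/19⌋ + ⌊388/35⌋ + ⌊388/95⌋ + ⌊388/133⌋ − ⌊388/665⌋ = 253.

253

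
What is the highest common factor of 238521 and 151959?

3

Euclid: 238521 = 1·151959 + 86562; 151959 = 1·86562 + 65397; 86562 = 1·65397 + 21165; 65397 = 3·21165 + 1902; 21165 = 11·1902 + 243; 1902 = 7·243 + 201; 243 = 1·201 + 42; 201 = 4·42 + 33; 42 = 1·33 + 9; 33 = 3·9 + 6; 9 = 1·6 + 3; 6 = 2·3 + 0. Last nonzero remainder: 3.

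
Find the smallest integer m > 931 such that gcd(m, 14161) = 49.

980

Multiples of 49 above 931: 49·20, 49·21, … . Need the cofactor coprime to 14161/49 = 289.
Checking s = 20, 21, … the first with gcd(s, 289) = 1 is s = 20, giving 980.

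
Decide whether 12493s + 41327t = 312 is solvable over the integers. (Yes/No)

By Bézout, 12493s + 41327t = 312 has integer solutions iff gcd(12493, 41327) | 312.
Euclid: 41327 = 3·12493 + 3848; 12493 = 3·3848 + 949; 3848 = 4·949 + 52; 949 = 18·52 + 13; 52 = 4·13 + 0. gcd = 13; 312 mod 13 = 0. Yes.

Yes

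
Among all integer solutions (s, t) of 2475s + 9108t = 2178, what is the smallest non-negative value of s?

Euclid: 9108 = 3·2475 + 1683; 2475 = 1·1683 + 792; 1683 = 2·792 + 99; 792 = 8·99 + 0 → gcd = 99; 2178 = 99·22.
Back-substitution yields 2475·(-11) + 9108·(3) = 99, so one solution is s = -11·22 = -242, t = 3·22 = 66.
Solutions in s differ by 9108/99 = 92; the one in [0, 92) is -242 mod 92 = 34.

34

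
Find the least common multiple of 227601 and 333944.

gcd first: 333944 = 1·227601 + 106343; 227601 = 2·106343 + 14915; 106343 = 7·14915 + 1938; 14915 = 7·1938 + 1349; 1938 = 1·1349 + 589; 1349 = 2·589 + 171; 589 = 3·171 + 76; 171 = 2·76 + 19; 76 = 4·19 + 0 → gcd = 19
lcm = 227601·333944/gcd = 76005988344/19 = 4000315176

4000315176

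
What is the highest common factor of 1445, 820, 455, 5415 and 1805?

gcd(1445, 820): 1445 = 1·820 + 625; 820 = 1·625 + 195; 625 = 3·195 + 40; 195 = 4·40 + 35; 40 = 1·35 + 5; 35 = 7·5 + 0 → 5
gcd(5, 455): 455 = 91·5 + 0 → 5
gcd(5, 5415): 5415 = 1083·5 + 0 → 5
gcd(5, 1805): 1805 = 361·5 + 0 → 5

5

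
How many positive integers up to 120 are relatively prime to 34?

56

34 = 2·17. Inclusion–exclusion on these primes:
120 − ⌊120/2⌋ − ⌊120/17⌋ + ⌊120/34⌋ = 56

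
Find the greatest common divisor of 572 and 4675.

11

Euclid: 4675 = 8·572 + 99; 572 = 5·99 + 77; 99 = 1·77 + 22; 77 = 3·22 + 11; 22 = 2·11 + 0. Last nonzero remainder: 11.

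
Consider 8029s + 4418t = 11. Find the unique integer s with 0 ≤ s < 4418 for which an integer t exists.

3553

gcd(8029, 4418) = 1 (Euclid: 8029 = 1·4418 + 3611; 4418 = 1·3611 + 807; 3611 = 4·807 + 383; 807 = 2·383 + 41; 383 = 9·41 + 14; 41 = 2·14 + 13; 14 = 1·13 + 1; 13 = 13·1 + 0), and 1 | 11.
Extended Euclid: 8029·(323) + 4418·(-587) = 1. Scale by 11: s₀ = 3553.
General solution s = s₀ + 4418k; reducing mod 4418 gives s = 3553 (and t = -6457).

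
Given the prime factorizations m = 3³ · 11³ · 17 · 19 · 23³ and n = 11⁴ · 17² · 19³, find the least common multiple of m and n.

max exponent per prime: 3³ · 11⁴ · 17² · 19³ · 23³ = 9534033167925519

9534033167925519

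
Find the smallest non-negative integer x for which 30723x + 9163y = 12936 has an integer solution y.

Reduce mod 9163: 30723x ≡ 12936 (mod 9163). With g = gcd(30723, 9163) = 539 dividing 12936, divide through: 57x ≡ 24 (mod 17).
Since gcd(57, 17) = 1, x ≡ 24·(57)⁻¹ ≡ 4 (mod 17). Smallest non-negative: 4.

4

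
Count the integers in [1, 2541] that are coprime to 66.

770

66 = 2·3·11. Inclusion–exclusion on these primes:
2541 − ⌊2541/2⌋ − ⌊2541/3⌋ − ⌊2541/11⌋ + ⌊2541/6⌋ + ⌊2541/22⌋ + ⌊2541/33⌋ − ⌊2541/66⌋ = 770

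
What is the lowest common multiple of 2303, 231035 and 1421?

314900705

lcm(2303, 231035) = 2303·231035/gcd = 532073605/49 = 10858645
lcm(10858645, 1421) = 10858645·1421/gcd = 15430134545/49 = 314900705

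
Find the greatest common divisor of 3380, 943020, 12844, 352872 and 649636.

676

gcd(3380, 943020): 943020 = 279·3380 + 0 → 3380
gcd(3380, 12844): 12844 = 3·3380 + 2704; 3380 = 1·2704 + 676; 2704 = 4·676 + 0 → 676
gcd(676, 352872): 352872 = 522·676 + 0 → 676
gcd(676, 649636): 649636 = 961·676 + 0 → 676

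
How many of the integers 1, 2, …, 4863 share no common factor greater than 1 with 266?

Prime factors of 266: 2, 7, 19. Count integers ≤ 4863 divisible by none of them.
By inclusion–exclusion: 4863 − ⌊4863/2⌋ − ⌊4863/7⌋ − ⌊4863/19⌋ + ⌊4863/14⌋ + ⌊4863/38⌋ + ⌊4863/133⌋ − ⌊4863/266⌋ = 1975.

1975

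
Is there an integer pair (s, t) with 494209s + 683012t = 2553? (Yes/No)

No

gcd(494209, 683012): 683012 = 1·494209 + 188803; 494209 = 2·188803 + 116603; 188803 = 1·116603 + 72200; 116603 = 1·72200 + 44403; 72200 = 1·44403 + 27797; 44403 = 1·27797 + 16606; 27797 = 1·16606 + 11191; 16606 = 1·11191 + 5415; 11191 = 2·5415 + 361; 5415 = 15·361 + 0 → 361
361 does not divide 2553, so a solution does not exist.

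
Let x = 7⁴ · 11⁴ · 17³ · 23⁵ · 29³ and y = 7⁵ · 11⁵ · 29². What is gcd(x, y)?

29563707481

min exponent per shared prime: 7⁴ · 11⁴ · 29² = 29563707481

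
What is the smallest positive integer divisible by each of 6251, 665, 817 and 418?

29567230

lcm(6251, 665) = 6251·665/gcd = 4156915/133 = 31255
lcm(31255, 817) = 31255·817/gcd = 25535335/19 = 1343965
lcm(1343965, 418) = 1343965·418/gcd = 561777370/19 = 29567230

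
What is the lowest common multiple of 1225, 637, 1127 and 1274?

1225 = 5² · 7²; 637 = 7² · 13; 1127 = 7² · 23; 1274 = 2 · 7² · 13
lcm takes max exponent of each prime: 2 · 5² · 7² · 13 · 23 = 732550

732550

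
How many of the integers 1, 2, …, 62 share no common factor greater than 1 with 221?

221 = 13·17. Inclusion–exclusion on these primes:
62 − ⌊62/13⌋ − ⌊62/17⌋ + ⌊62/221⌋ = 55

55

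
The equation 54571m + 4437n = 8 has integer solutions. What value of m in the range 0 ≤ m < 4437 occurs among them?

1946

Reduce mod 4437: 54571m ≡ 8 (mod 4437). With g = gcd(54571, 4437) = 1 dividing 8, divide through: 54571m ≡ 8 (mod 4437).
Since gcd(54571, 4437) = 1, m ≡ 8·(54571)⁻¹ ≡ 1946 (mod 4437). Smallest non-negative: 1946.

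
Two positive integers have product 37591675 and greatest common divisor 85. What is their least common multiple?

442255

gcd·lcm = product, so lcm = 37591675/85 = 442255.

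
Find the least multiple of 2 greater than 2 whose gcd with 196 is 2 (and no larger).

6

Multiples of 2 above 2: 2·2, 2·3, … . Need the cofactor coprime to 196/2 = 98.
Checking s = 2, 3, … the first with gcd(s, 98) = 1 is s = 3, giving 6.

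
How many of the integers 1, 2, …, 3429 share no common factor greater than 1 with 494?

1500

Prime factors of 494: 2, 13, 19. Count integers ≤ 3429 divisible by none of them.
By inclusion–exclusion: 3429 − ⌊3429/2⌋ − ⌊3429/13⌋ − ⌊3429/19⌋ + ⌊3429/26⌋ + ⌊3429/38⌋ + ⌊3429/247⌋ − ⌊3429/494⌋ = 1500.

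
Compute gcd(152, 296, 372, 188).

4

152 = 2³ · 19; 296 = 2³ · 37; 372 = 2² · 3 · 31; 188 = 2² · 47
gcd takes min exponent of each prime: 2² = 4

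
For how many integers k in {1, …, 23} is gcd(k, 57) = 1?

57 = 3·19. Inclusion–exclusion on these primes:
23 − ⌊23/3⌋ − ⌊23/19⌋ + ⌊23/57⌋ = 15

15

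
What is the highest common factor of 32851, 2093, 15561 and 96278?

gcd(32851, 2093): 32851 = 15·2093 + 1456; 2093 = 1·1456 + 637; 1456 = 2·637 + 182; 637 = 3·182 + 91; 182 = 2·91 + 0 → 91
gcd(91, 15561): 15561 = 171·91 + 0 → 91
gcd(91, 96278): 96278 = 1058·91 + 0 → 91

91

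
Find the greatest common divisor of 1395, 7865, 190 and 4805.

5

gcd(1395, 7865): 7865 = 5·1395 + 890; 1395 = 1·890 + 505; 890 = 1·505 + 385; 505 = 1·385 + 120; 385 = 3·120 + 25; 120 = 4·25 + 20; 25 = 1·20 + 5; 20 = 4·5 + 0 → 5
gcd(5, 190): 190 = 38·5 + 0 → 5
gcd(5, 4805): 4805 = 961·5 + 0 → 5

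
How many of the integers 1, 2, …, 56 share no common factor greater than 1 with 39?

39 = 3·13. Inclusion–exclusion on these primes:
56 − ⌊56/3⌋ − ⌊56/13⌋ + ⌊56/39⌋ = 35

35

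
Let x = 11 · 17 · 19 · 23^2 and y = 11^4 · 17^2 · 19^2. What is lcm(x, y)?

max exponent per prime: 11^4 · 17^2 · 19^2 · 23^2 = 808037390281

808037390281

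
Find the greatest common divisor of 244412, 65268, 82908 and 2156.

196

244412 = 2² · 7² · 29 · 43; 65268 = 2² · 3² · 7² · 37; 82908 = 2² · 3² · 7² · 47; 2156 = 2² · 7² · 11
gcd takes min exponent of each prime: 2² · 7² = 196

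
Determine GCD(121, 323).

1

121 = 11²
323 = 17 · 19
Common: 1 = 1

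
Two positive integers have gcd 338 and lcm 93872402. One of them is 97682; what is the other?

324818

p·q = gcd·lcm = 338·93872402 = 31728871876, so q = 31728871876/97682 = 324818.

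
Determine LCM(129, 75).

129 = 3 · 43; 75 = 3 · 5²
max exponents: 3 · 5² · 43 = 3225

3225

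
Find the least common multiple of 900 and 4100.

36900

900 = 2² · 3² · 5²; 4100 = 2² · 5² · 41
max exponents: 2² · 3² · 5² · 41 = 36900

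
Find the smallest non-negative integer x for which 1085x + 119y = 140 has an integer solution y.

gcd(1085, 119) = 7 (Euclid: 1085 = 9·119 + 14; 119 = 8·14 + 7; 14 = 2·7 + 0), and 7 | 140.
Extended Euclid: 1085·(-8) + 119·(73) = 7. Scale by 20: x₀ = -160.
General solution x = x₀ + 17t; reducing mod 17 gives x = 10 (and y = -90).

10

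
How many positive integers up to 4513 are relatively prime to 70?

70 = 2·5·7. Inclusion–exclusion on these primes:
4513 − ⌊4513/2⌋ − ⌊4513/5⌋ − ⌊4513/7⌋ + ⌊4513/10⌋ + ⌊4513/14⌋ + ⌊4513/35⌋ − ⌊4513/70⌋ = 1548

1548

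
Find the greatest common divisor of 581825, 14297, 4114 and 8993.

gcd(581825, 14297): 581825 = 40·14297 + 9945; 14297 = 1·9945 + 4352; 9945 = 2·4352 + 1241; 4352 = 3·1241 + 629; 1241 = 1·629 + 612; 629 = 1·612 + 17; 612 = 36·17 + 0 → 17
gcd(17, 4114): 4114 = 242·17 + 0 → 17
gcd(17, 8993): 8993 = 529·17 + 0 → 17

17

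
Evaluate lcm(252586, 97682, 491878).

lcm(252586, 97682) = 252586·97682/gcd = 24673105652/578 = 42687034
lcm(42687034, 491878) = 42687034·491878/gcd = 20996812909852/13294 = 1579420258

1579420258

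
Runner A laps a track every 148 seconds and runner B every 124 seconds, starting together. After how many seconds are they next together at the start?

4588

gcd first: 148 = 1·124 + 24; 124 = 5·24 + 4; 24 = 6·4 + 0 → gcd = 4
lcm = 148·124/gcd = 18352/4 = 4588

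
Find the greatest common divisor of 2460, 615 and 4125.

gcd(2460, 615): 2460 = 4·615 + 0 → 615
gcd(615, 4125): 4125 = 6·615 + 435; 615 = 1·435 + 180; 435 = 2·180 + 75; 180 = 2·75 + 30; 75 = 2·30 + 15; 30 = 2·15 + 0 → 15

15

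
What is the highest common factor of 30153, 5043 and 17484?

30153 = 3 · 19 · 23²; 5043 = 3 · 41²; 17484 = 2² · 3 · 31 · 47
gcd takes min exponent of each prime: 3 = 3

3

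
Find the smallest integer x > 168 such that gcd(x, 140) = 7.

Multiples of 7 above 168: 7·25, 7·26, … . Need the cofactor coprime to 140/7 = 20.
Checking s = 25, 26, … the first with gcd(s, 20) = 1 is s = 27, giving 189.

189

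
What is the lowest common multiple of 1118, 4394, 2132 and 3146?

lcm(1118, 4394) = 1118·4394/gcd = 4912492/26 = 188942
lcm(188942, 2132) = 188942·2132/gcd = 402824344/26 = 15493244
lcm(15493244, 3146) = 15493244·3146/gcd = 48741745624/26 = 1874682524

1874682524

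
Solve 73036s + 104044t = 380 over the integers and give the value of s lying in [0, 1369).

661

Euclid: 104044 = 1·73036 + 31008; 73036 = 2·31008 + 11020; 31008 = 2·11020 + 8968; 11020 = 1·8968 + 2052; 8968 = 4·2052 + 760; 2052 = 2·760 + 532; 760 = 1·532 + 228; 532 = 2·228 + 76; 228 = 3·76 + 0 → gcd = 76; 380 = 76·5.
Back-substitution yields 73036·(406) + 104044·(-285) = 76, so one solution is s = 406·5 = 2030, t = -285·5 = -1425.
Solutions in s differ by 104044/76 = 1369; the one in [0, 1369) is 2030 mod 1369 = 661.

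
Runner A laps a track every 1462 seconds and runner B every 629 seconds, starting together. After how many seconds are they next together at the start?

54094

1462 = 2 · 17 · 43; 629 = 17 · 37
max exponents: 2 · 17 · 37 · 43 = 54094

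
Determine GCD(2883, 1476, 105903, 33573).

gcd(2883, 1476): 2883 = 1·1476 + 1407; 1476 = 1·1407 + 69; 1407 = 20·69 + 27; 69 = 2·27 + 15; 27 = 1·15 + 12; 15 = 1·12 + 3; 12 = 4·3 + 0 → 3
gcd(3, 105903): 105903 = 35301·3 + 0 → 3
gcd(3, 33573): 33573 = 11191·3 + 0 → 3

3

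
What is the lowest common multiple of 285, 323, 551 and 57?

285 = 3 · 5 · 19; 323 = 17 · 19; 551 = 19 · 29; 57 = 3 · 19
lcm takes max exponent of each prime: 3 · 5 · 17 · 19 · 29 = 140505

140505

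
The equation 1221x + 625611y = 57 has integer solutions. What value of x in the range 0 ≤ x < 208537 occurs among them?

43552

gcd(1221, 625611) = 3 (Euclid: 625611 = 512·1221 + 459; 1221 = 2·459 + 303; 459 = 1·303 + 156; 303 = 1·156 + 147; 156 = 1·147 + 9; 147 = 16·9 + 3; 9 = 3·3 + 0), and 3 | 57.
Extended Euclid: 1221·(68146) + 625611·(-133) = 3. Scale by 19: x₀ = 1294774.
General solution x = x₀ + 208537t; reducing mod 208537 gives x = 43552 (and y = -85).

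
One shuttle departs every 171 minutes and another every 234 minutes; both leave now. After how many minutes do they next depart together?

171 = 3² · 19; 234 = 2 · 3² · 13
max exponents: 2 · 3² · 13 · 19 = 4446

4446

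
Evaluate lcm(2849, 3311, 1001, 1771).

2849 = 7 · 11 · 37; 3311 = 7 · 11 · 43; 1001 = 7 · 11 · 13; 1771 = 7 · 11 · 23
lcm takes max exponent of each prime: 7 · 11 · 13 · 23 · 37 · 43 = 36629593

36629593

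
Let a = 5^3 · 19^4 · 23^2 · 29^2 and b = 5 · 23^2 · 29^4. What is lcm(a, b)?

max exponent per prime: 5^3 · 19^4 · 23^2 · 29^4 = 6094977131166125

6094977131166125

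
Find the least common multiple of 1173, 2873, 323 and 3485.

lcm(1173, 2873) = 1173·2873/gcd = 3370029/17 = 198237
lcm(198237, 323) = 198237·323/gcd = 64030551/17 = 3766503
lcm(3766503, 3485) = 3766503·3485/gcd = 13126262955/17 = 772133115

772133115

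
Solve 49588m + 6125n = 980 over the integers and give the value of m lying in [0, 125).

85

gcd(49588, 6125) = 49 (Euclid: 49588 = 8·6125 + 588; 6125 = 10·588 + 245; 588 = 2·245 + 98; 245 = 2·98 + 49; 98 = 2·49 + 0), and 49 | 980.
Extended Euclid: 49588·(-52) + 6125·(421) = 49. Scale by 20: m₀ = -1040.
General solution m = m₀ + 125t; reducing mod 125 gives m = 85 (and n = -688).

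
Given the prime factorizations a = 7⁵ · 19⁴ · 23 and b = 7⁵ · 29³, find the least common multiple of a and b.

1228645045199509

max exponent per prime: 7⁵ · 19⁴ · 23 · 29³ = 1228645045199509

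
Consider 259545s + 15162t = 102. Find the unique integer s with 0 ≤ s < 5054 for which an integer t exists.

2726

gcd(259545, 15162) = 3 (Euclid: 259545 = 17·15162 + 1791; 15162 = 8·1791 + 834; 1791 = 2·834 + 123; 834 = 6·123 + 96; 123 = 1·96 + 27; 96 = 3·27 + 15; 27 = 1·15 + 12; 15 = 1·12 + 3; 12 = 4·3 + 0), and 3 | 102.
Extended Euclid: 259545·(-1109) + 15162·(18984) = 3. Scale by 34: s₀ = -37706.
General solution s = s₀ + 5054k; reducing mod 5054 gives s = 2726 (and t = -46664).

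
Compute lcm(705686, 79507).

gcd first: 705686 = 8·79507 + 69630; 79507 = 1·69630 + 9877; 69630 = 7·9877 + 491; 9877 = 20·491 + 57; 491 = 8·57 + 35; 57 = 1·35 + 22; 35 = 1·22 + 13; 22 = 1·13 + 9; 13 = 1·9 + 4; 9 = 2·4 + 1; 4 = 4·1 + 0 → gcd = 1
lcm = 705686·79507/gcd = 56106976802/1 = 56106976802

56106976802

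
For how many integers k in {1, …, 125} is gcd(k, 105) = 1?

105 = 3·5·7. Inclusion–exclusion on these primes:
125 − ⌊125/3⌋ − ⌊125/5⌋ − ⌊125/7⌋ + ⌊125/15⌋ + ⌊125/21⌋ + ⌊125/35⌋ − ⌊125/105⌋ = 57

57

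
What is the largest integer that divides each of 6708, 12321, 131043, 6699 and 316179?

gcd(6708, 12321): 12321 = 1·6708 + 5613; 6708 = 1·5613 + 1095; 5613 = 5·1095 + 138; 1095 = 7·138 + 129; 138 = 1·129 + 9; 129 = 14·9 + 3; 9 = 3·3 + 0 → 3
gcd(3, 131043): 131043 = 43681·3 + 0 → 3
gcd(3, 6699): 6699 = 2233·3 + 0 → 3
gcd(3, 316179): 316179 = 105393·3 + 0 → 3

3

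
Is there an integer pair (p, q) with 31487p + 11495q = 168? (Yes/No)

By Bézout, 31487p + 11495q = 168 has integer solutions iff gcd(31487, 11495) | 168.
Euclid: 31487 = 2·11495 + 8497; 11495 = 1·8497 + 2998; 8497 = 2·2998 + 2501; 2998 = 1·2501 + 497; 2501 = 5·497 + 16; 497 = 31·16 + 1; 16 = 16·1 + 0. gcd = 1; 168 mod 1 = 0. Yes.

Yes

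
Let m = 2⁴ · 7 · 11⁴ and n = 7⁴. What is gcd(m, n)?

7

min exponent per shared prime: 7 = 7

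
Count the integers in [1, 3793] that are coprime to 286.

1592

Prime factors of 286: 2, 11, 13. Count integers ≤ 3793 divisible by none of them.
By inclusion–exclusion: 3793 − ⌊3793/2⌋ − ⌊3793/11⌋ − ⌊3793/13⌋ + ⌊3793/22⌋ + ⌊3793/26⌋ + ⌊3793/143⌋ − ⌊3793/286⌋ = 1592.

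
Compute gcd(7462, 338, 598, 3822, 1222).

26

gcd(7462, 338): 7462 = 22·338 + 26; 338 = 13·26 + 0 → 26
gcd(26, 598): 598 = 23·26 + 0 → 26
gcd(26, 3822): 3822 = 147·26 + 0 → 26
gcd(26, 1222): 1222 = 47·26 + 0 → 26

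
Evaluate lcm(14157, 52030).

6087510

gcd first: 52030 = 3·14157 + 9559; 14157 = 1·9559 + 4598; 9559 = 2·4598 + 363; 4598 = 12·363 + 242; 363 = 1·242 + 121; 242 = 2·121 + 0 → gcd = 121
lcm = 14157·52030/gcd = 736588710/121 = 6087510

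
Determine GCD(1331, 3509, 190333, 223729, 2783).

121

gcd(1331, 3509): 3509 = 2·1331 + 847; 1331 = 1·847 + 484; 847 = 1·484 + 363; 484 = 1·363 + 121; 363 = 3·121 + 0 → 121
gcd(121, 190333): 190333 = 1573·121 + 0 → 121
gcd(121, 223729): 223729 = 1849·121 + 0 → 121
gcd(121, 2783): 2783 = 23·121 + 0 → 121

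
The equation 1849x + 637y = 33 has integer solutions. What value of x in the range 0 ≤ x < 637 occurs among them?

gcd(1849, 637) = 1 (Euclid: 1849 = 2·637 + 575; 637 = 1·575 + 62; 575 = 9·62 + 17; 62 = 3·17 + 11; 17 = 1·11 + 6; 11 = 1·6 + 5; 6 = 1·5 + 1; 5 = 5·1 + 0), and 1 | 33.
Extended Euclid: 1849·(113) + 637·(-328) = 1. Scale by 33: x₀ = 3729.
General solution x = x₀ + 637t; reducing mod 637 gives x = 544 (and y = -1579).

544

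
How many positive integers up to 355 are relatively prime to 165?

165 = 3·5·11. Inclusion–exclusion on these primes:
355 − ⌊355/3⌋ − ⌊355/5⌋ − ⌊355/11⌋ + ⌊355/15⌋ + ⌊355/33⌋ + ⌊355/55⌋ − ⌊355/165⌋ = 171

171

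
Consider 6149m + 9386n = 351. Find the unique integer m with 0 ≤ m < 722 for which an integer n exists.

661

gcd(6149, 9386) = 13 (Euclid: 9386 = 1·6149 + 3237; 6149 = 1·3237 + 2912; 3237 = 1·2912 + 325; 2912 = 8·325 + 312; 325 = 1·312 + 13; 312 = 24·13 + 0), and 13 | 351.
Extended Euclid: 6149·(-29) + 9386·(19) = 13. Scale by 27: m₀ = -783.
General solution m = m₀ + 722t; reducing mod 722 gives m = 661 (and n = -433).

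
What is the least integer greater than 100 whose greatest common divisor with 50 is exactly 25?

125

gcd(x, 50) = 25 forces 25 | x; write x = 25s. Then gcd(25s, 25·2) = 25·gcd(s, 2), so need gcd(s, 2) = 1.
25s > 100 gives s ≥ 5. The least s ≥ 5 coprime to 2 is 5, so x = 25·5 = 125.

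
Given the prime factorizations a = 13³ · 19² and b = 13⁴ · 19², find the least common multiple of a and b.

10310521

max exponent per prime: 13⁴ · 19² = 10310521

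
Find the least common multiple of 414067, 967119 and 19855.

61010702115

lcm(414067, 967119) = 414067·967119/gcd = 400452062973/361 = 1109285493
lcm(1109285493, 19855) = 1109285493·19855/gcd = 22024863463515/361 = 61010702115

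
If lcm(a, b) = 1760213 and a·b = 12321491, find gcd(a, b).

7

From gcd × lcm = ab: gcd = 12321491 / 1760213 = 7.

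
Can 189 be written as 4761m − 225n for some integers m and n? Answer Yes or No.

gcd(4761, 225): 4761 = 21·225 + 36; 225 = 6·36 + 9; 36 = 4·9 + 0 → 9
9 divides 189, so a solution exists.

Yes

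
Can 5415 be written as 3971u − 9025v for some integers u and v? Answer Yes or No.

gcd(3971, 9025): 9025 = 2·3971 + 1083; 3971 = 3·1083 + 722; 1083 = 1·722 + 361; 722 = 2·361 + 0 → 361
361 divides 5415, so a solution exists.

Yes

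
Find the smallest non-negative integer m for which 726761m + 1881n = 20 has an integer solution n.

Euclid: 726761 = 386·1881 + 695; 1881 = 2·695 + 491; 695 = 1·491 + 204; 491 = 2·204 + 83; 204 = 2·83 + 38; 83 = 2·38 + 7; 38 = 5·7 + 3; 7 = 2·3 + 1; 3 = 3·1 + 0 → gcd = 1; 20 = 1·20.
Back-substitution yields 726761·(-544) + 1881·(210185) = 1, so one solution is m = -544·20 = -10880, n = 210185·20 = 4203700.
Solutions in m differ by 1881/1 = 1881; the one in [0, 1881) is -10880 mod 1881 = 406.

406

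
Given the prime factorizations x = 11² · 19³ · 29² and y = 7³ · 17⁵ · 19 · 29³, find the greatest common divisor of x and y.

15979

min exponent per shared prime: 19 · 29² = 15979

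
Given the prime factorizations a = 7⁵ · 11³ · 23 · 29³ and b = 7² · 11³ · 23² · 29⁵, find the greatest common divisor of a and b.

min exponent per shared prime: 7² · 11³ · 23 · 29³ = 36584402393

36584402393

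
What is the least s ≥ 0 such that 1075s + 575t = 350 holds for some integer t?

3

Reduce mod 575: 1075s ≡ 350 (mod 575). With g = gcd(1075, 575) = 25 dividing 350, divide through: 43s ≡ 14 (mod 23).
Since gcd(43, 23) = 1, s ≡ 14·(43)⁻¹ ≡ 3 (mod 23). Smallest non-negative: 3.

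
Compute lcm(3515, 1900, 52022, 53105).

1454014900

3515 = 5 · 19 · 37; 1900 = 2² · 5² · 19; 52022 = 2 · 19 · 37²; 53105 = 5 · 13 · 19 · 43
lcm takes max exponent of each prime: 2² · 5² · 13 · 19 · 37² · 43 = 1454014900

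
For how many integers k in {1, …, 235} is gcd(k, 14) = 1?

101

Prime factors of 14: 2, 7. Count integers ≤ 235 divisible by none of them.
By inclusion–exclusion: 235 − ⌊235/2⌋ − ⌊235/7⌋ + ⌊235/14⌋ = 101.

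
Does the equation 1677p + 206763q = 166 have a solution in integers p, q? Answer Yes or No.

By Bézout, 1677p + 206763q = 166 has integer solutions iff gcd(1677, 206763) | 166.
Euclid: 206763 = 123·1677 + 492; 1677 = 3·492 + 201; 492 = 2·201 + 90; 201 = 2·90 + 21; 90 = 4·21 + 6; 21 = 3·6 + 3; 6 = 2·3 + 0. gcd = 3; 166 mod 3 = 1. No.

No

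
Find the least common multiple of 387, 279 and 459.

611847

lcm(387, 279) = 387·279/gcd = 107973/9 = 11997
lcm(11997, 459) = 11997·459/gcd = 5506623/9 = 611847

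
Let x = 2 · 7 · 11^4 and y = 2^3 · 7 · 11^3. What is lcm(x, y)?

819896

max exponent per prime: 2^3 · 7 · 11^4 = 819896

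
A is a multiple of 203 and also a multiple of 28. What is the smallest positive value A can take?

203 = 7 · 29; 28 = 2² · 7
max exponents: 2² · 7 · 29 = 812

812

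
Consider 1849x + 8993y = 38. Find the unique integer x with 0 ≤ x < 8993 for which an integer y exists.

4640

Reduce mod 8993: 1849x ≡ 38 (mod 8993). With g = gcd(1849, 8993) = 1 dividing 38, divide through: 1849x ≡ 38 (mod 8993).
Since gcd(1849, 8993) = 1, x ≡ 38·(1849)⁻¹ ≡ 4640 (mod 8993). Smallest non-negative: 4640.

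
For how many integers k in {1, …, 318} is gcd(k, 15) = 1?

170

15 = 3·5. Inclusion–exclusion on these primes:
318 − ⌊318/3⌋ − ⌊318/5⌋ + ⌊318/15⌋ = 170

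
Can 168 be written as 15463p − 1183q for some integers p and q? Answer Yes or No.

By Bézout, 15463p − 1183q = 168 has integer solutions iff gcd(15463, 1183) | 168.
Euclid: 15463 = 13·1183 + 84; 1183 = 14·84 + 7; 84 = 12·7 + 0. gcd = 7; 168 mod 7 = 0. Yes.

Yes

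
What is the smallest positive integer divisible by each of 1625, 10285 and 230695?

154225374875

1625 = 5³ · 13; 10285 = 5 · 11² · 17; 230695 = 5 · 29 · 37 · 43
lcm takes max exponent of each prime: 5³ · 11² · 13 · 17 · 29 · 37 · 43 = 154225374875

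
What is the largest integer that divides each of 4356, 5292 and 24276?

gcd(4356, 5292): 5292 = 1·4356 + 936; 4356 = 4·936 + 612; 936 = 1·612 + 324; 612 = 1·324 + 288; 324 = 1·288 + 36; 288 = 8·36 + 0 → 36
gcd(36, 24276): 24276 = 674·36 + 12; 36 = 3·12 + 0 → 12

12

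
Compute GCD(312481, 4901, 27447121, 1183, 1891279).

169

312481 = 13² · 43²; 4901 = 13² · 29; 27447121 = 13⁴ · 31²; 1183 = 7 · 13²; 1891279 = 13² · 19² · 31
gcd takes min exponent of each prime: 13² = 169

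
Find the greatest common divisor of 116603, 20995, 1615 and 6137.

323

gcd(116603, 20995): 116603 = 5·20995 + 11628; 20995 = 1·11628 + 9367; 11628 = 1·9367 + 2261; 9367 = 4·2261 + 323; 2261 = 7·323 + 0 → 323
gcd(323, 1615): 1615 = 5·323 + 0 → 323
gcd(323, 6137): 6137 = 19·323 + 0 → 323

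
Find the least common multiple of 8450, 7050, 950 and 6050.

2739143550

8450 = 2 · 5² · 13²; 7050 = 2 · 3 · 5² · 47; 950 = 2 · 5² · 19; 6050 = 2 · 5² · 11²
lcm takes max exponent of each prime: 2 · 3 · 5² · 11² · 13² · 19 · 47 = 2739143550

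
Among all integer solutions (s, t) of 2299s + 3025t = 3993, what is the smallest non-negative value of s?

7

Euclid: 3025 = 1·2299 + 726; 2299 = 3·726 + 121; 726 = 6·121 + 0 → gcd = 121; 3993 = 121·33.
Back-substitution yields 2299·(4) + 3025·(-3) = 121, so one solution is s = 4·33 = 132, t = -3·33 = -99.
Solutions in s differ by 3025/121 = 25; the one in [0, 25) is 132 mod 25 = 7.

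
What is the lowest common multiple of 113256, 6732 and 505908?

2081305512

lcm(113256, 6732) = 113256·6732/gcd = 762439392/396 = 1925352
lcm(1925352, 505908) = 1925352·505908/gcd = 974050979616/468 = 2081305512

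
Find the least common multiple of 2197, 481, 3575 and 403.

2197 = 13³; 481 = 13 · 37; 3575 = 5² · 11 · 13; 403 = 13 · 31
lcm takes max exponent of each prime: 5² · 11 · 13³ · 31 · 37 = 692988725

692988725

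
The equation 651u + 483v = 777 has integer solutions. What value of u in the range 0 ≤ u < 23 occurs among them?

Reduce mod 483: 651u ≡ 777 (mod 483). With g = gcd(651, 483) = 21 dividing 777, divide through: 31u ≡ 37 (mod 23).
Since gcd(31, 23) = 1, u ≡ 37·(31)⁻¹ ≡ 19 (mod 23). Smallest non-negative: 19.

19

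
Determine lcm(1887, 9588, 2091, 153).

43634988

1887 = 3 · 17 · 37; 9588 = 2² · 3 · 17 · 47; 2091 = 3 · 17 · 41; 153 = 3² · 17
lcm takes max exponent of each prime: 2² · 3² · 17 · 37 · 41 · 47 = 43634988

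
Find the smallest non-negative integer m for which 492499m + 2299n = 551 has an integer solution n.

19

Euclid: 492499 = 214·2299 + 513; 2299 = 4·513 + 247; 513 = 2·247 + 19; 247 = 13·19 + 0 → gcd = 19; 551 = 19·29.
Back-substitution yields 492499·(9) + 2299·(-1928) = 19, so one solution is m = 9·29 = 261, n = -1928·29 = -55912.
Solutions in m differ by 2299/19 = 121; the one in [0, 121) is 261 mod 121 = 19.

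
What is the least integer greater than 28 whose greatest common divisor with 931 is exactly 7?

Multiples of 7 above 28: 7·5, 7·6, … . Need the cofactor coprime to 931/7 = 133.
Checking s = 5, 6, … the first with gcd(s, 133) = 1 is s = 5, giving 35.

35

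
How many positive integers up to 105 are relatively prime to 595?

595 = 5·7·17. Inclusion–exclusion on these primes:
105 − ⌊105/5⌋ − ⌊105/7⌋ − ⌊105/17⌋ + ⌊105/35⌋ + ⌊105/85⌋ + ⌊105/119⌋ − ⌊105/595⌋ = 67

67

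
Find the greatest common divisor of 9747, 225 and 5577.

3

gcd(9747, 225): 9747 = 43·225 + 72; 225 = 3·72 + 9; 72 = 8·9 + 0 → 9
gcd(9, 5577): 5577 = 619·9 + 6; 9 = 1·6 + 3; 6 = 2·3 + 0 → 3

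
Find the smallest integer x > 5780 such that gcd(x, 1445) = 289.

Multiples of 289 above 5780: 289·21, 289·22, … . Need the cofactor coprime to 1445/289 = 5.
Checking s = 21, 22, … the first with gcd(s, 5) = 1 is s = 21, giving 6069.

6069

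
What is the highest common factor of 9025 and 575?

25

9025 = 5² · 19²
575 = 5² · 23
Common: 5² = 25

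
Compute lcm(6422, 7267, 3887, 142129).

6422 = 2 · 13² · 19; 7267 = 13² · 43; 3887 = 13² · 23; 142129 = 13² · 29²
lcm takes max exponent of each prime: 2 · 13² · 19 · 23 · 29² · 43 = 5341492078

5341492078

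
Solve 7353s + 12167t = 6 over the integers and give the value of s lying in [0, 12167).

Reduce mod 12167: 7353s ≡ 6 (mod 12167). With g = gcd(7353, 12167) = 1 dividing 6, divide through: 7353s ≡ 6 (mod 12167).
Since gcd(7353, 12167) = 1, s ≡ 6·(7353)⁻¹ ≡ 4701 (mod 12167). Smallest non-negative: 4701.

4701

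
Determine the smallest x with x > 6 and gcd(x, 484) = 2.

10

Multiples of 2 above 6: 2·4, 2·5, … . Need the cofactor coprime to 484/2 = 242.
Checking s = 4, 5, … the first with gcd(s, 242) = 1 is s = 5, giving 10.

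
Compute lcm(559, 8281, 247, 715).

372106735

lcm(559, 8281) = 559·8281/gcd = 4629079/13 = 356083
lcm(356083, 247) = 356083·247/gcd = 87952501/13 = 6765577
lcm(6765577, 715) = 6765577·715/gcd = 4837387555/13 = 372106735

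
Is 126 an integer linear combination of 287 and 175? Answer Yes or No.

gcd(287, 175): 287 = 1·175 + 112; 175 = 1·112 + 63; 112 = 1·63 + 49; 63 = 1·49 + 14; 49 = 3·14 + 7; 14 = 2·7 + 0 → 7
7 divides 126, so a solution exists.

Yes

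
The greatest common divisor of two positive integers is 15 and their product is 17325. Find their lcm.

1155

For any two positive integers, gcd × lcm equals their product. Hence lcm = 17325 / 15 = 1155.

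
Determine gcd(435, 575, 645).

5

435 = 3 · 5 · 29; 575 = 5² · 23; 645 = 3 · 5 · 43
gcd takes min exponent of each prime: 5 = 5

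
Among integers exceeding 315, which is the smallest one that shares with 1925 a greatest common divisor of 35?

420

Multiples of 35 above 315: 35·10, 35·11, … . Need the cofactor coprime to 1925/35 = 55.
Checking s = 10, 11, … the first with gcd(s, 55) = 1 is s = 12, giving 420.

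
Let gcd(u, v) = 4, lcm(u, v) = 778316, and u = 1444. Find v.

2156

Using uv = gcd(u,v)·lcm(u,v) = 4·778316 = 3113264, we get v = 3113264/1444 = 2156.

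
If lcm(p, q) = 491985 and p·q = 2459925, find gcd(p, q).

5

From gcd × lcm = pq: gcd = 2459925 / 491985 = 5.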